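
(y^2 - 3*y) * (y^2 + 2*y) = y^4 - y^3 - 6*y^2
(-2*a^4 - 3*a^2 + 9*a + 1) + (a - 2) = -2*a^4 - 3*a^2 + 10*a - 1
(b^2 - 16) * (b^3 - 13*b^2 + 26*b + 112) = b^5 - 13*b^4 + 10*b^3 + 320*b^2 - 416*b - 1792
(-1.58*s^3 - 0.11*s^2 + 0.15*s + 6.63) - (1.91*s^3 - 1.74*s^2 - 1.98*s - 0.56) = -3.49*s^3 + 1.63*s^2 + 2.13*s + 7.19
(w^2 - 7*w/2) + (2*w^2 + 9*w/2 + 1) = 3*w^2 + w + 1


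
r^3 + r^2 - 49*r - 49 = (r - 7)*(r + 1)*(r + 7)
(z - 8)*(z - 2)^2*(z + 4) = z^4 - 8*z^3 - 12*z^2 + 112*z - 128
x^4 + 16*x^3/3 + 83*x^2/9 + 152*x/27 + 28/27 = (x + 1/3)*(x + 2/3)*(x + 2)*(x + 7/3)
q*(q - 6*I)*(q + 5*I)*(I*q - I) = I*q^4 + q^3 - I*q^3 - q^2 + 30*I*q^2 - 30*I*q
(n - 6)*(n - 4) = n^2 - 10*n + 24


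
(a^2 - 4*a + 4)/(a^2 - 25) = (a^2 - 4*a + 4)/(a^2 - 25)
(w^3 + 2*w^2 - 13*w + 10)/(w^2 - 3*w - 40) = (w^2 - 3*w + 2)/(w - 8)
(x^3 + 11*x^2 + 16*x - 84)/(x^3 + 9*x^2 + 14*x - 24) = (x^2 + 5*x - 14)/(x^2 + 3*x - 4)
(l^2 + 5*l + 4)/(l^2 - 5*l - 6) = (l + 4)/(l - 6)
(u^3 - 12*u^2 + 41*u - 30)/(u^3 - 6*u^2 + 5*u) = (u - 6)/u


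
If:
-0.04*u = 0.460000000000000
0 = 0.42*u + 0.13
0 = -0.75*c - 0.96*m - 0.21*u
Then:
No Solution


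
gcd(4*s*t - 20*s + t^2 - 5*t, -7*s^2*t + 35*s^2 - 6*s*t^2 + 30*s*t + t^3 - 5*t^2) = t - 5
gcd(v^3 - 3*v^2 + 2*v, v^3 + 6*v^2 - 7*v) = v^2 - v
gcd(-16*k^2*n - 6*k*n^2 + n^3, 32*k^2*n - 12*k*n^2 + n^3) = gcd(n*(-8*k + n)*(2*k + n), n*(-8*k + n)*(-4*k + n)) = 8*k*n - n^2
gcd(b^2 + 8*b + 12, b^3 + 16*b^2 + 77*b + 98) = b + 2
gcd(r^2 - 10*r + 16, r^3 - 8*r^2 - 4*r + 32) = r^2 - 10*r + 16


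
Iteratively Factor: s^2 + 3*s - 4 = (s - 1)*(s + 4)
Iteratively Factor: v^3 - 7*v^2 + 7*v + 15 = (v - 5)*(v^2 - 2*v - 3) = (v - 5)*(v + 1)*(v - 3)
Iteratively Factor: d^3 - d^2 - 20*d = (d + 4)*(d^2 - 5*d) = d*(d + 4)*(d - 5)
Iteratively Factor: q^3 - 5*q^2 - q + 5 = (q + 1)*(q^2 - 6*q + 5) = (q - 5)*(q + 1)*(q - 1)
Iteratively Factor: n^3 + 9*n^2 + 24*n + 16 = (n + 1)*(n^2 + 8*n + 16) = (n + 1)*(n + 4)*(n + 4)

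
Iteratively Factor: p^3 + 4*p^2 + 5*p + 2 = (p + 1)*(p^2 + 3*p + 2) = (p + 1)^2*(p + 2)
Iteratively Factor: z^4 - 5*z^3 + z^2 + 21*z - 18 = (z - 3)*(z^3 - 2*z^2 - 5*z + 6) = (z - 3)^2*(z^2 + z - 2) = (z - 3)^2*(z - 1)*(z + 2)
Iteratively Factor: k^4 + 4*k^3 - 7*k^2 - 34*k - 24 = (k + 1)*(k^3 + 3*k^2 - 10*k - 24) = (k + 1)*(k + 4)*(k^2 - k - 6) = (k + 1)*(k + 2)*(k + 4)*(k - 3)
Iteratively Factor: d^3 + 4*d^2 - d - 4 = (d + 4)*(d^2 - 1) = (d - 1)*(d + 4)*(d + 1)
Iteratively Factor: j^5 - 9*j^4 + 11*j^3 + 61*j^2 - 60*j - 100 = (j + 2)*(j^4 - 11*j^3 + 33*j^2 - 5*j - 50) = (j - 5)*(j + 2)*(j^3 - 6*j^2 + 3*j + 10) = (j - 5)^2*(j + 2)*(j^2 - j - 2) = (j - 5)^2*(j + 1)*(j + 2)*(j - 2)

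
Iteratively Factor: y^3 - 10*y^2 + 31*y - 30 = (y - 3)*(y^2 - 7*y + 10) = (y - 3)*(y - 2)*(y - 5)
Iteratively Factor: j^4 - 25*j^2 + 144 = (j - 3)*(j^3 + 3*j^2 - 16*j - 48) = (j - 3)*(j + 3)*(j^2 - 16) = (j - 3)*(j + 3)*(j + 4)*(j - 4)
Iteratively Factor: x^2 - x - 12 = (x + 3)*(x - 4)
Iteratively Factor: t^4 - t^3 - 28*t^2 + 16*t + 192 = (t - 4)*(t^3 + 3*t^2 - 16*t - 48) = (t - 4)*(t + 4)*(t^2 - t - 12) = (t - 4)*(t + 3)*(t + 4)*(t - 4)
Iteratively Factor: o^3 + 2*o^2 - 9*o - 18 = (o + 2)*(o^2 - 9) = (o + 2)*(o + 3)*(o - 3)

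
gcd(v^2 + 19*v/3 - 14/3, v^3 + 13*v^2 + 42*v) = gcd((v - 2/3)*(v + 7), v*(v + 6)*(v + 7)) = v + 7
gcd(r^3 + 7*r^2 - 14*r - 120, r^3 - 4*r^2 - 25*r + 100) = r^2 + r - 20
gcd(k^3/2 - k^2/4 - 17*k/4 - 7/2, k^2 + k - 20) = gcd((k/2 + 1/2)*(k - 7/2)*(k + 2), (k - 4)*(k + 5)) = 1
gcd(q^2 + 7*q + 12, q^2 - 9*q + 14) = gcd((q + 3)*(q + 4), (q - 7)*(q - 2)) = 1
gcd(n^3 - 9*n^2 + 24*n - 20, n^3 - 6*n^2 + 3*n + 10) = n^2 - 7*n + 10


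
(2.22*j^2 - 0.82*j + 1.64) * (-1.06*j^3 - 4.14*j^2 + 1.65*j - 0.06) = -2.3532*j^5 - 8.3216*j^4 + 5.3194*j^3 - 8.2758*j^2 + 2.7552*j - 0.0984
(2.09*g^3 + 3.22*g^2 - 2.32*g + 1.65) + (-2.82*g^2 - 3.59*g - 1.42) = 2.09*g^3 + 0.4*g^2 - 5.91*g + 0.23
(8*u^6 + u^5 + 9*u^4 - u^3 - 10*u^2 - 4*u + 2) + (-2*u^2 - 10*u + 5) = 8*u^6 + u^5 + 9*u^4 - u^3 - 12*u^2 - 14*u + 7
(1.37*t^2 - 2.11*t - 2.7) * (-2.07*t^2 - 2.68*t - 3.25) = -2.8359*t^4 + 0.696099999999999*t^3 + 6.7913*t^2 + 14.0935*t + 8.775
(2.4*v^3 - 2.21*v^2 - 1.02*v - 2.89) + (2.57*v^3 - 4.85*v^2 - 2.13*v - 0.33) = 4.97*v^3 - 7.06*v^2 - 3.15*v - 3.22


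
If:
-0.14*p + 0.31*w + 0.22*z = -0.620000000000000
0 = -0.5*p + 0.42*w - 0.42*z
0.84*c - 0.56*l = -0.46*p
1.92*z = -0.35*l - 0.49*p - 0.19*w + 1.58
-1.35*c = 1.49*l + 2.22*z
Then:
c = -4.37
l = 50.20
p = 69.10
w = 51.23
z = -31.03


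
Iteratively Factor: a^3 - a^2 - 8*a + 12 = (a - 2)*(a^2 + a - 6) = (a - 2)^2*(a + 3)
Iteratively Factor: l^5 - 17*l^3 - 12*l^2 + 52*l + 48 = (l + 2)*(l^4 - 2*l^3 - 13*l^2 + 14*l + 24) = (l - 2)*(l + 2)*(l^3 - 13*l - 12) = (l - 4)*(l - 2)*(l + 2)*(l^2 + 4*l + 3) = (l - 4)*(l - 2)*(l + 2)*(l + 3)*(l + 1)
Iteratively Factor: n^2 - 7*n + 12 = (n - 4)*(n - 3)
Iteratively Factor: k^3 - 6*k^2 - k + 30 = (k - 3)*(k^2 - 3*k - 10) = (k - 3)*(k + 2)*(k - 5)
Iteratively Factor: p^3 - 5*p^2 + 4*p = (p - 1)*(p^2 - 4*p) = p*(p - 1)*(p - 4)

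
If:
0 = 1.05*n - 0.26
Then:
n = 0.25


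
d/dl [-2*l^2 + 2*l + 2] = 2 - 4*l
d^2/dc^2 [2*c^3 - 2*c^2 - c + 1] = 12*c - 4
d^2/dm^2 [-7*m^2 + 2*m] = -14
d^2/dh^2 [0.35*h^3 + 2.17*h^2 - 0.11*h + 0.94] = 2.1*h + 4.34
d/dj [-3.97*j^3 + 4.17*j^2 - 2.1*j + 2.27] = -11.91*j^2 + 8.34*j - 2.1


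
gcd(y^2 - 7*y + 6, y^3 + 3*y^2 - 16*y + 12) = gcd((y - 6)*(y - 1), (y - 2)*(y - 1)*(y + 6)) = y - 1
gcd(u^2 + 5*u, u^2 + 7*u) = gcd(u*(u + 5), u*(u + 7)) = u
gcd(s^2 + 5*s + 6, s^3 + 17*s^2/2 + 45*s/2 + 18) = s + 3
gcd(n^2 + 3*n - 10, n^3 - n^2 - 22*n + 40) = n^2 + 3*n - 10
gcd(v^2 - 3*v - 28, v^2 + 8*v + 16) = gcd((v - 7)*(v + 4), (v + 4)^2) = v + 4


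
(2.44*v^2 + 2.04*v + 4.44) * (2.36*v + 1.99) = 5.7584*v^3 + 9.67*v^2 + 14.538*v + 8.8356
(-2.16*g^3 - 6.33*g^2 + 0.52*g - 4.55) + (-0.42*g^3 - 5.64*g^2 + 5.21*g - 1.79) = -2.58*g^3 - 11.97*g^2 + 5.73*g - 6.34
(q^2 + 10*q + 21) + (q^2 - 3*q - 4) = 2*q^2 + 7*q + 17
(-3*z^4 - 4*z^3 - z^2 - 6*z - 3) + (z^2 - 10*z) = -3*z^4 - 4*z^3 - 16*z - 3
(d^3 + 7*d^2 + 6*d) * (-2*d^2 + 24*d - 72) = -2*d^5 + 10*d^4 + 84*d^3 - 360*d^2 - 432*d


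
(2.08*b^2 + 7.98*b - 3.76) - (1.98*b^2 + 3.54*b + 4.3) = 0.1*b^2 + 4.44*b - 8.06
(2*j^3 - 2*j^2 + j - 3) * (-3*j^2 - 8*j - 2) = -6*j^5 - 10*j^4 + 9*j^3 + 5*j^2 + 22*j + 6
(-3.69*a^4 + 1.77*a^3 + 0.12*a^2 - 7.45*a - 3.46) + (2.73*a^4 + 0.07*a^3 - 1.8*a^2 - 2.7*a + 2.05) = -0.96*a^4 + 1.84*a^3 - 1.68*a^2 - 10.15*a - 1.41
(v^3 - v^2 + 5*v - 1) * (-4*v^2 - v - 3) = -4*v^5 + 3*v^4 - 22*v^3 + 2*v^2 - 14*v + 3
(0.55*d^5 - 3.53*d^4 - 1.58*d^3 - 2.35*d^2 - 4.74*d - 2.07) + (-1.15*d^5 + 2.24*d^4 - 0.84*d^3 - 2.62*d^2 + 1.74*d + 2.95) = -0.6*d^5 - 1.29*d^4 - 2.42*d^3 - 4.97*d^2 - 3.0*d + 0.88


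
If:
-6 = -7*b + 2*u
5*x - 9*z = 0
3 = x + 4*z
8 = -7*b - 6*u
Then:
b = 5/14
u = -7/4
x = 27/29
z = 15/29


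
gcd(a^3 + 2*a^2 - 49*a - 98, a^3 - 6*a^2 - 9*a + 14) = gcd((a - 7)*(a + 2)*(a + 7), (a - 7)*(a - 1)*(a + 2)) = a^2 - 5*a - 14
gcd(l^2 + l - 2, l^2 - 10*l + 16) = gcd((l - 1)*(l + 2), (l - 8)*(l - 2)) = 1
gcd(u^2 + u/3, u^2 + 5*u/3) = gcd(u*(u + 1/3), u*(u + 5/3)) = u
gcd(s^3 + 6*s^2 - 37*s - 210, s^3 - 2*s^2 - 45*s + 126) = s^2 + s - 42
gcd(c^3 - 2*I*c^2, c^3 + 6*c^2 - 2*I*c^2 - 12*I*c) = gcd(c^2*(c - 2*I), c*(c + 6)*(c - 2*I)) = c^2 - 2*I*c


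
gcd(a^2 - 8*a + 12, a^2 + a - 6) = a - 2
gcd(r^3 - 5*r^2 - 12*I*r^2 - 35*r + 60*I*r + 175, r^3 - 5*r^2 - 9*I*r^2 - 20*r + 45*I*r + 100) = r^2 + r*(-5 - 5*I) + 25*I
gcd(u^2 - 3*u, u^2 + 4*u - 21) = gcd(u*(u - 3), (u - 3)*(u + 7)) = u - 3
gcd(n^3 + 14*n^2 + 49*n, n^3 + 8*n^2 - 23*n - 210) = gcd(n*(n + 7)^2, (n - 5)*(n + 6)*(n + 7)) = n + 7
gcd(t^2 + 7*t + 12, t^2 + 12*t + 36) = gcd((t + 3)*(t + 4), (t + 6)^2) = 1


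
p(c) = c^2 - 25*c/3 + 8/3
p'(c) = 2*c - 25/3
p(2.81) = -12.85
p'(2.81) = -2.71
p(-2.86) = 34.68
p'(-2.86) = -14.05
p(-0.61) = 8.12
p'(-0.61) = -9.55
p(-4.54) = 61.11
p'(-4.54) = -17.41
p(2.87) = -13.01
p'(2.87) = -2.59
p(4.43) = -14.63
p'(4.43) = 0.53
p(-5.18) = 72.67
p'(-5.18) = -18.69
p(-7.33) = 117.48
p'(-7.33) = -22.99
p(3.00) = -13.33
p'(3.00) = -2.33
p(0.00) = 2.67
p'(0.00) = -8.33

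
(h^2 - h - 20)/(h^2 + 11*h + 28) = (h - 5)/(h + 7)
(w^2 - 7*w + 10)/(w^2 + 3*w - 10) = (w - 5)/(w + 5)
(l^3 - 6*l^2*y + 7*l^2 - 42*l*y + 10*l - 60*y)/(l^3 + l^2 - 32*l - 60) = (l - 6*y)/(l - 6)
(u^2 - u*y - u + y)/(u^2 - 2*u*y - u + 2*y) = (-u + y)/(-u + 2*y)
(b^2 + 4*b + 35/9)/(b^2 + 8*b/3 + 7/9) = (3*b + 5)/(3*b + 1)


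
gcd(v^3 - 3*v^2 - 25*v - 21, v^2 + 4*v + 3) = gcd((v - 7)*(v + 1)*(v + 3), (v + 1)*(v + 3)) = v^2 + 4*v + 3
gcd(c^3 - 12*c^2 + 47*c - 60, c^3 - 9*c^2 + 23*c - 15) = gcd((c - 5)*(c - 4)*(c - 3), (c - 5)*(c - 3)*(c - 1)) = c^2 - 8*c + 15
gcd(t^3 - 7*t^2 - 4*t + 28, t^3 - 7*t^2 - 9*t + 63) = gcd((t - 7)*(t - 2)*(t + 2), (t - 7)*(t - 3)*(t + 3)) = t - 7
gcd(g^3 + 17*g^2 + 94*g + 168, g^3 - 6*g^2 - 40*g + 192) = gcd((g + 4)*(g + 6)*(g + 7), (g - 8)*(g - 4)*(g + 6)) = g + 6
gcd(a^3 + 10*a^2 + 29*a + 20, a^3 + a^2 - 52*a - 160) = a^2 + 9*a + 20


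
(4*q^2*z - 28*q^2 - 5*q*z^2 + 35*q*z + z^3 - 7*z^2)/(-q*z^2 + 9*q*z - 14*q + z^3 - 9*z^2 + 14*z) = (-4*q + z)/(z - 2)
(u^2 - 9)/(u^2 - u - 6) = (u + 3)/(u + 2)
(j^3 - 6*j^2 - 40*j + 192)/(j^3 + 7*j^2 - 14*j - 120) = (j - 8)/(j + 5)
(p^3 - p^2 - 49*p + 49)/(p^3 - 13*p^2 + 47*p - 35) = (p + 7)/(p - 5)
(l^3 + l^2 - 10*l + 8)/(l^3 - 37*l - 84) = (l^2 - 3*l + 2)/(l^2 - 4*l - 21)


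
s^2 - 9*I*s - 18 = (s - 6*I)*(s - 3*I)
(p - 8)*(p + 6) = p^2 - 2*p - 48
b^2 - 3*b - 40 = (b - 8)*(b + 5)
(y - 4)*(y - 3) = y^2 - 7*y + 12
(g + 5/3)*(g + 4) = g^2 + 17*g/3 + 20/3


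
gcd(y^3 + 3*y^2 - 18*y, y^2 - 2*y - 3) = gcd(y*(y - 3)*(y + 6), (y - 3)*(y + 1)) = y - 3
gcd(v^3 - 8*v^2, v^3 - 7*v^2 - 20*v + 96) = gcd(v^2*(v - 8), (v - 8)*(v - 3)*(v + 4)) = v - 8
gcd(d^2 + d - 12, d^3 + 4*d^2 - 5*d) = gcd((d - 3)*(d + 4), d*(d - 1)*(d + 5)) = 1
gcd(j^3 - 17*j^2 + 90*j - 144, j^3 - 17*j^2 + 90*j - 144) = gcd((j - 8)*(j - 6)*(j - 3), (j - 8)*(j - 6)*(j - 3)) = j^3 - 17*j^2 + 90*j - 144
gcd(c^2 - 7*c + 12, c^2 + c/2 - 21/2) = c - 3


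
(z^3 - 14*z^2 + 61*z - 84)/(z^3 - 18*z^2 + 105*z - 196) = (z - 3)/(z - 7)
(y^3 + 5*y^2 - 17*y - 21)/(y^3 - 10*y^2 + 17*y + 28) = (y^2 + 4*y - 21)/(y^2 - 11*y + 28)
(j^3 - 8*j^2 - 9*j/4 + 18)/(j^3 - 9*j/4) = (j - 8)/j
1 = 1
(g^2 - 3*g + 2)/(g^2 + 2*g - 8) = (g - 1)/(g + 4)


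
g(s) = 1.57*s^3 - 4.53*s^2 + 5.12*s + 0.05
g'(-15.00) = 1200.77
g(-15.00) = -6394.75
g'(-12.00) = 792.08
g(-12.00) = -3426.67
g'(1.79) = 3.99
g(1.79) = 3.70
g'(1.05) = 0.80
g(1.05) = 2.25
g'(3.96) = 43.10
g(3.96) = 46.78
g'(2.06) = 6.44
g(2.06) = 5.10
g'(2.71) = 15.16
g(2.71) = 11.90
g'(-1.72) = 34.64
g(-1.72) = -30.15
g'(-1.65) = 32.89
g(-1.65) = -27.78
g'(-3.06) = 76.95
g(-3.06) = -103.02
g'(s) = 4.71*s^2 - 9.06*s + 5.12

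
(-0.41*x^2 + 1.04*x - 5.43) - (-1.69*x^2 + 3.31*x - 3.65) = 1.28*x^2 - 2.27*x - 1.78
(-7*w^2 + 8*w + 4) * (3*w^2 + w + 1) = -21*w^4 + 17*w^3 + 13*w^2 + 12*w + 4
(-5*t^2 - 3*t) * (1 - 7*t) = 35*t^3 + 16*t^2 - 3*t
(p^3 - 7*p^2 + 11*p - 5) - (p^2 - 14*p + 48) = p^3 - 8*p^2 + 25*p - 53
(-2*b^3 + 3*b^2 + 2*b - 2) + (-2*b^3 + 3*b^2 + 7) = -4*b^3 + 6*b^2 + 2*b + 5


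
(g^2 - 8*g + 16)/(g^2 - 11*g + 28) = (g - 4)/(g - 7)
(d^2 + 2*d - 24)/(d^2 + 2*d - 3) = (d^2 + 2*d - 24)/(d^2 + 2*d - 3)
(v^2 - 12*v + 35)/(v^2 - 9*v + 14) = (v - 5)/(v - 2)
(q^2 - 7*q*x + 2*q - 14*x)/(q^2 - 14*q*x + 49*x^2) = (-q - 2)/(-q + 7*x)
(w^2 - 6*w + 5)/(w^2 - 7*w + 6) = (w - 5)/(w - 6)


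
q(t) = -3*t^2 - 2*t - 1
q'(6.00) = -38.00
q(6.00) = -121.00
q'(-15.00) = 88.00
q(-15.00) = -646.00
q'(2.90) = -19.40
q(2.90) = -32.03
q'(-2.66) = 13.96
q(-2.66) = -16.91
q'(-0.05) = -1.70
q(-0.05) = -0.91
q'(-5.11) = 28.66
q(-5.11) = -69.12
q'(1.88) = -13.28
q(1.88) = -15.36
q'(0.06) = -2.36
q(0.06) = -1.13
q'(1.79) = -12.74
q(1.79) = -14.19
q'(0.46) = -4.76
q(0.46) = -2.55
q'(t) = -6*t - 2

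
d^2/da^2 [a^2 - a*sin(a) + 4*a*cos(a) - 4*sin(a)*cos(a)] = a*sin(a) - 4*a*cos(a) - 8*sin(a) + 8*sin(2*a) - 2*cos(a) + 2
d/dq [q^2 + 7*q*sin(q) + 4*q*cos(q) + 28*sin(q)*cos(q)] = -4*q*sin(q) + 7*q*cos(q) + 2*q + 7*sin(q) + 4*cos(q) + 28*cos(2*q)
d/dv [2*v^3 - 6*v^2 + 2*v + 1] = 6*v^2 - 12*v + 2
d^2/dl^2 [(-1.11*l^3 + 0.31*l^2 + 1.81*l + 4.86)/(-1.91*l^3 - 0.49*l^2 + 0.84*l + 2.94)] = (-4.33952*l^6 - 28.933062*l^5 - 151.108122*l^4 - 99.314138*l^3 - 68.41548*l^2 - 109.821348*l - 17.280144)/(6.967871*l^9 + 5.362707*l^8 - 7.817439*l^7 - 36.775529*l^6 - 13.07124*l^5 + 27.221166*l^4 + 56.195748*l^3 + 6.4827*l^2 - 21.781872*l - 25.412184)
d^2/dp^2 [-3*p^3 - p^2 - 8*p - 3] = -18*p - 2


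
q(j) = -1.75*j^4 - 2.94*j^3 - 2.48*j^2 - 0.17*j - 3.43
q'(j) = -7.0*j^3 - 8.82*j^2 - 4.96*j - 0.17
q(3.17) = -299.26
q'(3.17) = -327.51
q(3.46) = -406.30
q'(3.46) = -412.87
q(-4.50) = -502.59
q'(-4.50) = 481.42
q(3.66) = -495.44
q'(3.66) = -479.67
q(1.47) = -26.55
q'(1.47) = -48.76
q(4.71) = -1227.67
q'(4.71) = -950.61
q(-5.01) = -797.64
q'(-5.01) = 683.56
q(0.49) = -4.56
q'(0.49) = -5.54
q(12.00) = -41730.91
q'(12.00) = -13425.77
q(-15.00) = -79230.13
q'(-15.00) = 21714.73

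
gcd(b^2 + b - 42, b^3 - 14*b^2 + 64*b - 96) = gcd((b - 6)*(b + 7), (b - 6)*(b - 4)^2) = b - 6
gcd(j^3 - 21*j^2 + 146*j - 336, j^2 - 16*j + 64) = j - 8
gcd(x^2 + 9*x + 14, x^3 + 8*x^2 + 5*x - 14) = x^2 + 9*x + 14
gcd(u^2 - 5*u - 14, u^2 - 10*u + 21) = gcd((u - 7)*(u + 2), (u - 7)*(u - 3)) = u - 7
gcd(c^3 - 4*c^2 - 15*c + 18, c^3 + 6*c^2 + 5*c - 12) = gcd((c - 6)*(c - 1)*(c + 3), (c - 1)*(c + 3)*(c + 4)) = c^2 + 2*c - 3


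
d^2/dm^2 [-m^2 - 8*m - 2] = -2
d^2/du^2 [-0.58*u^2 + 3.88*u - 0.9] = -1.16000000000000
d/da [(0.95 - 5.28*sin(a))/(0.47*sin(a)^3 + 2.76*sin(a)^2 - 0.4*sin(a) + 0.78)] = (4.9632*sin(a)^3 + 13.2333*sin(a)^2 - 5.244*sin(a) - 3.7384)*cos(a)/(0.2209*sin(a)^6 + 2.5944*sin(a)^5 + 7.2416*sin(a)^4 - 1.4748*sin(a)^3 + 4.4656*sin(a)^2 - 0.624*sin(a) + 0.6084)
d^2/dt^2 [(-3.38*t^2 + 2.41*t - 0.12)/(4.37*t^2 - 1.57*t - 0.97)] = (-1.13686837721616e-13*t^4 + 45.667374*t^3 - 99.71466*t^2 + 66.234342*t - 15.309774)/(83.453453*t^6 - 89.946399*t^5 - 23.25714*t^4 + 36.060545*t^3 + 5.16234*t^2 - 4.431639*t - 0.912673)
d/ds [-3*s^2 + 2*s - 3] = 2 - 6*s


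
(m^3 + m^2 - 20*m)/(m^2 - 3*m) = (m^2 + m - 20)/(m - 3)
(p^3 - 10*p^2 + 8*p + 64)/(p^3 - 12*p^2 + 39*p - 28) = (p^2 - 6*p - 16)/(p^2 - 8*p + 7)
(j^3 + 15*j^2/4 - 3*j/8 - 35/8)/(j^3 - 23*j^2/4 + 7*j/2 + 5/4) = (8*j^2 + 38*j + 35)/(2*(4*j^2 - 19*j - 5))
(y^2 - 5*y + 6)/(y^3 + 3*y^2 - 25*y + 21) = (y - 2)/(y^2 + 6*y - 7)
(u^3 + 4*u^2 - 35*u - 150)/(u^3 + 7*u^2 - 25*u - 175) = (u^2 - u - 30)/(u^2 + 2*u - 35)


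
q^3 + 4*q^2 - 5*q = q*(q - 1)*(q + 5)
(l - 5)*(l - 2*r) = l^2 - 2*l*r - 5*l + 10*r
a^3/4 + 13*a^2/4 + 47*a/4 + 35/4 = (a/4 + 1/4)*(a + 5)*(a + 7)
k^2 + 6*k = k*(k + 6)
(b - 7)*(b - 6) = b^2 - 13*b + 42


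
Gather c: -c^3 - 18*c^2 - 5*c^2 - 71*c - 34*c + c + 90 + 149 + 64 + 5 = -c^3 - 23*c^2 - 104*c + 308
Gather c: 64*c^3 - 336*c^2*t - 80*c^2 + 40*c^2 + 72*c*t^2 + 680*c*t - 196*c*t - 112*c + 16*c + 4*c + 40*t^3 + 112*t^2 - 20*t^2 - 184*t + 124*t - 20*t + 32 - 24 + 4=64*c^3 + c^2*(-336*t - 40) + c*(72*t^2 + 484*t - 92) + 40*t^3 + 92*t^2 - 80*t + 12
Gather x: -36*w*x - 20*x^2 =-36*w*x - 20*x^2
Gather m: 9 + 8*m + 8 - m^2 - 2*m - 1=-m^2 + 6*m + 16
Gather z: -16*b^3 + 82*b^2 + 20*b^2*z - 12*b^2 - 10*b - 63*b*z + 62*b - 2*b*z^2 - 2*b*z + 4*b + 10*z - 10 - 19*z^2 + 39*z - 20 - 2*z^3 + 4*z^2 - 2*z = -16*b^3 + 70*b^2 + 56*b - 2*z^3 + z^2*(-2*b - 15) + z*(20*b^2 - 65*b + 47) - 30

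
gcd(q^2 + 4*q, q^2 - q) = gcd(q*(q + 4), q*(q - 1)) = q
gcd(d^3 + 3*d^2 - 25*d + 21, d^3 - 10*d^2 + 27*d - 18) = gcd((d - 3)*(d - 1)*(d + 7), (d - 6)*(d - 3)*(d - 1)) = d^2 - 4*d + 3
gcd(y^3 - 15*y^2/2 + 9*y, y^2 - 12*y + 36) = y - 6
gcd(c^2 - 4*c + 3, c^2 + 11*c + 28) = 1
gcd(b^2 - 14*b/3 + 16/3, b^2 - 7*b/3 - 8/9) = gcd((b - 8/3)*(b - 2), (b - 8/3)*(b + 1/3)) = b - 8/3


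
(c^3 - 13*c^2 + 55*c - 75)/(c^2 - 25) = (c^2 - 8*c + 15)/(c + 5)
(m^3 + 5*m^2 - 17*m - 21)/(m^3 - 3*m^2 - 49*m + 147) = (m + 1)/(m - 7)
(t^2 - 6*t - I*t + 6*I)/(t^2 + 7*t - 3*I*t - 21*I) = (t^2 - t*(6 + I) + 6*I)/(t^2 + t*(7 - 3*I) - 21*I)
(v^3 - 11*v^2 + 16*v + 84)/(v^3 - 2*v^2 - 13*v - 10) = (v^2 - 13*v + 42)/(v^2 - 4*v - 5)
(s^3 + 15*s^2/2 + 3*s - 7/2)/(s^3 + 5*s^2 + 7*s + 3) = (2*s^2 + 13*s - 7)/(2*(s^2 + 4*s + 3))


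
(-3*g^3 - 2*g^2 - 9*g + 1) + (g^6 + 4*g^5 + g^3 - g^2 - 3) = g^6 + 4*g^5 - 2*g^3 - 3*g^2 - 9*g - 2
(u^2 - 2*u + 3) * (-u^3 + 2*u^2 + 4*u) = -u^5 + 4*u^4 - 3*u^3 - 2*u^2 + 12*u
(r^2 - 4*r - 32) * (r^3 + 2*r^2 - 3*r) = r^5 - 2*r^4 - 43*r^3 - 52*r^2 + 96*r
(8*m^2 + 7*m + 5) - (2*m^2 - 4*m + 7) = 6*m^2 + 11*m - 2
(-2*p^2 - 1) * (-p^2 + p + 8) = 2*p^4 - 2*p^3 - 15*p^2 - p - 8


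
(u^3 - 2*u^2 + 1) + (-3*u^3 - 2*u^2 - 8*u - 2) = -2*u^3 - 4*u^2 - 8*u - 1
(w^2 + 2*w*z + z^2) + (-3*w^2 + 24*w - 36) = -2*w^2 + 2*w*z + 24*w + z^2 - 36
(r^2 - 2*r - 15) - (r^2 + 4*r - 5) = -6*r - 10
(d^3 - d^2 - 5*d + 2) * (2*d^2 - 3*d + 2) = 2*d^5 - 5*d^4 - 5*d^3 + 17*d^2 - 16*d + 4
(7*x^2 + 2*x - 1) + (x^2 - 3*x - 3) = 8*x^2 - x - 4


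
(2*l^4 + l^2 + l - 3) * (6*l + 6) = 12*l^5 + 12*l^4 + 6*l^3 + 12*l^2 - 12*l - 18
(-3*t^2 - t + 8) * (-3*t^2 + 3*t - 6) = 9*t^4 - 6*t^3 - 9*t^2 + 30*t - 48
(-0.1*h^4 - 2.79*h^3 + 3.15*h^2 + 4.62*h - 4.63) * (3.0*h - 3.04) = -0.3*h^5 - 8.066*h^4 + 17.9316*h^3 + 4.284*h^2 - 27.9348*h + 14.0752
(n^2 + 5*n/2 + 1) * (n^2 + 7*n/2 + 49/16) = n^4 + 6*n^3 + 205*n^2/16 + 357*n/32 + 49/16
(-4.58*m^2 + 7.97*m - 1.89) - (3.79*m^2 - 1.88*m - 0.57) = -8.37*m^2 + 9.85*m - 1.32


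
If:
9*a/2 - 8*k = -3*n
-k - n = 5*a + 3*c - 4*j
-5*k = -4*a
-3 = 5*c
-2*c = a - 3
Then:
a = 21/5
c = -3/5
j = 1261/200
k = 84/25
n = 133/50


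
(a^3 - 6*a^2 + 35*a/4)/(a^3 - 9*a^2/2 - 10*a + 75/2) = a*(2*a - 7)/(2*(a^2 - 2*a - 15))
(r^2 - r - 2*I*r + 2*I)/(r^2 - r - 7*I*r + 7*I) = (r - 2*I)/(r - 7*I)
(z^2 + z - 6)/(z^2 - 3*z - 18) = (z - 2)/(z - 6)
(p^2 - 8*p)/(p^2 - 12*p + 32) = p/(p - 4)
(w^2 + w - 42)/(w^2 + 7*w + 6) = (w^2 + w - 42)/(w^2 + 7*w + 6)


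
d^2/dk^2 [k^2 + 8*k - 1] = 2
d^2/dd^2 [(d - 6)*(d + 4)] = 2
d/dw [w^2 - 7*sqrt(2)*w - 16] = 2*w - 7*sqrt(2)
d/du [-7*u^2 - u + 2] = -14*u - 1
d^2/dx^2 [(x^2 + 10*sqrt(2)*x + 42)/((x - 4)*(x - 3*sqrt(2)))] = 2*(4*x^3 + 13*sqrt(2)*x^3 - 36*sqrt(2)*x^2 + 126*x^2 - 1224*x - 378*sqrt(2)*x + 1224*sqrt(2) + 2676)/(x^6 - 9*sqrt(2)*x^5 - 12*x^5 + 102*x^4 + 108*sqrt(2)*x^4 - 712*x^3 - 486*sqrt(2)*x^3 + 1224*sqrt(2)*x^2 + 2592*x^2 - 2592*sqrt(2)*x - 3456*x + 3456*sqrt(2))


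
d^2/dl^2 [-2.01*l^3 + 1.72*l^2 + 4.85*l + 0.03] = 3.44 - 12.06*l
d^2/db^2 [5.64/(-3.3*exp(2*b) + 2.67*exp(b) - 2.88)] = (-5.64*(6.6*exp(b) - 2.67)*(13.2*exp(b) - 5.34)*exp(b) + (74.448*exp(b) - 15.0588)*(3.3*exp(2*b) - 2.67*exp(b) + 2.88))*exp(b)/(3.3*exp(2*b) - 2.67*exp(b) + 2.88)^3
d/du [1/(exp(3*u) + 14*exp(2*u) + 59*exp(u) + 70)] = (-3*exp(2*u) - 28*exp(u) - 59)*exp(u)/(exp(3*u) + 14*exp(2*u) + 59*exp(u) + 70)^2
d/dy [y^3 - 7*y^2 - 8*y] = 3*y^2 - 14*y - 8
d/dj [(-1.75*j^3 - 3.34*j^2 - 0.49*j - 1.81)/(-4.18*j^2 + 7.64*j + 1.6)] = (7.315*j^4 - 26.74*j^3 - 35.9658*j^2 - 25.8196*j + 13.0444)/(17.4724*j^4 - 63.8704*j^3 + 44.9936*j^2 + 24.448*j + 2.56)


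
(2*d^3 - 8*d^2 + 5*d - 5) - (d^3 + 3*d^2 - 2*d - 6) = d^3 - 11*d^2 + 7*d + 1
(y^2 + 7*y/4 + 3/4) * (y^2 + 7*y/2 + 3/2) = y^4 + 21*y^3/4 + 67*y^2/8 + 21*y/4 + 9/8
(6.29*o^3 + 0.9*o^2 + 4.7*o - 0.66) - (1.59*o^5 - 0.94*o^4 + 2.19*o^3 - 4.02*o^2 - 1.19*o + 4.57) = -1.59*o^5 + 0.94*o^4 + 4.1*o^3 + 4.92*o^2 + 5.89*o - 5.23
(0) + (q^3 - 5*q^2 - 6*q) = q^3 - 5*q^2 - 6*q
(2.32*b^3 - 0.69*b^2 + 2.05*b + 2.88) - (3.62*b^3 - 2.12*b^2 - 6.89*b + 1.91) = -1.3*b^3 + 1.43*b^2 + 8.94*b + 0.97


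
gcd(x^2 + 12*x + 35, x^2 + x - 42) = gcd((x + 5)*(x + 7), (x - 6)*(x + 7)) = x + 7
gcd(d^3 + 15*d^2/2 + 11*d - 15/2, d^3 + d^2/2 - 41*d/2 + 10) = d^2 + 9*d/2 - 5/2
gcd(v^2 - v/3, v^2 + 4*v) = v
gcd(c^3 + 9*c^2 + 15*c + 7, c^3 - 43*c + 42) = c + 7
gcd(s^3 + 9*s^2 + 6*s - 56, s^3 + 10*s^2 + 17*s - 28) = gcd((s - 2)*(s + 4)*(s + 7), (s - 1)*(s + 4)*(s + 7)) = s^2 + 11*s + 28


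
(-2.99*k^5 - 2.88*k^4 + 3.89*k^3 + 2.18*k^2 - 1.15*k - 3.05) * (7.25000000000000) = -21.6775*k^5 - 20.88*k^4 + 28.2025*k^3 + 15.805*k^2 - 8.3375*k - 22.1125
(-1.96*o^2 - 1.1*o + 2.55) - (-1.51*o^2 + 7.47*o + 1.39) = -0.45*o^2 - 8.57*o + 1.16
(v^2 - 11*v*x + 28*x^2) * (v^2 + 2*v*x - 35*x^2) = v^4 - 9*v^3*x - 29*v^2*x^2 + 441*v*x^3 - 980*x^4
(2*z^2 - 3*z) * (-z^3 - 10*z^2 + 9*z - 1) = -2*z^5 - 17*z^4 + 48*z^3 - 29*z^2 + 3*z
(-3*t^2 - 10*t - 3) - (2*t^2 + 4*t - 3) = -5*t^2 - 14*t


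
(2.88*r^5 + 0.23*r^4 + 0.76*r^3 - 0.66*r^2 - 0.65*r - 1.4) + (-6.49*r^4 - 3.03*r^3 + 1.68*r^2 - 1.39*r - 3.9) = 2.88*r^5 - 6.26*r^4 - 2.27*r^3 + 1.02*r^2 - 2.04*r - 5.3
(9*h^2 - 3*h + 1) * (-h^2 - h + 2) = -9*h^4 - 6*h^3 + 20*h^2 - 7*h + 2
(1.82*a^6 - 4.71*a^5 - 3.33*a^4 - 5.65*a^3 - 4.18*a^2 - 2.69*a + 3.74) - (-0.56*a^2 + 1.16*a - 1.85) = 1.82*a^6 - 4.71*a^5 - 3.33*a^4 - 5.65*a^3 - 3.62*a^2 - 3.85*a + 5.59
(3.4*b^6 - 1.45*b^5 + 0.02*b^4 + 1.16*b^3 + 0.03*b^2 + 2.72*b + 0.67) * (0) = 0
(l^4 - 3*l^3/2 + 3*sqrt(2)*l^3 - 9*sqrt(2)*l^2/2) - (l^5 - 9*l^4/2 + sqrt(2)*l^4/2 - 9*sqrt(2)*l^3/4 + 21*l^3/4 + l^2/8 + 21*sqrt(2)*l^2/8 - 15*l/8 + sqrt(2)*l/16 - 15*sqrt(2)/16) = -l^5 - sqrt(2)*l^4/2 + 11*l^4/2 - 27*l^3/4 + 21*sqrt(2)*l^3/4 - 57*sqrt(2)*l^2/8 - l^2/8 - sqrt(2)*l/16 + 15*l/8 + 15*sqrt(2)/16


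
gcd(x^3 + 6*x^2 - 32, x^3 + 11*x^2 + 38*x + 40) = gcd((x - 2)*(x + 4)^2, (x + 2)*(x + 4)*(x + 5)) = x + 4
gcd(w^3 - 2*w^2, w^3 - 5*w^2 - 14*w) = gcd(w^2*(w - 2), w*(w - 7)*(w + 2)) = w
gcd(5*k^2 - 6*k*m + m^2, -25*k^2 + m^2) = 5*k - m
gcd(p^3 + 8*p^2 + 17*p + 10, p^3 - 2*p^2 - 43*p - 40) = p^2 + 6*p + 5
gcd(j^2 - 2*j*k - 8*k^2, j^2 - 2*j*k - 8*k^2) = j^2 - 2*j*k - 8*k^2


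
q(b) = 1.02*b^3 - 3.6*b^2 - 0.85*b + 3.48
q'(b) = 3.06*b^2 - 7.2*b - 0.85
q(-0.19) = 3.50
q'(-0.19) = 0.63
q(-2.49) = -32.47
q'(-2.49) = 36.05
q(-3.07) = -57.35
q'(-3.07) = 50.09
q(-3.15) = -61.44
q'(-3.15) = 52.19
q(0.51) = 2.25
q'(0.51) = -3.73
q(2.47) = -5.21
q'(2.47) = 0.03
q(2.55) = -5.18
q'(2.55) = 0.69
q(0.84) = 0.83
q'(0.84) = -4.74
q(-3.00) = -53.91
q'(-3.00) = 48.29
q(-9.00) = -1024.05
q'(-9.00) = 311.81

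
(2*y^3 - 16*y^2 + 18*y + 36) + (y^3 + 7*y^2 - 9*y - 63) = 3*y^3 - 9*y^2 + 9*y - 27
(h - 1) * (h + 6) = h^2 + 5*h - 6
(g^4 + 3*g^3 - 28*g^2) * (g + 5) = g^5 + 8*g^4 - 13*g^3 - 140*g^2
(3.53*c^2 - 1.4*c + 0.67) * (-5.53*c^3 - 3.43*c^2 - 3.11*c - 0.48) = -19.5209*c^5 - 4.3659*c^4 - 9.8814*c^3 + 0.361499999999999*c^2 - 1.4117*c - 0.3216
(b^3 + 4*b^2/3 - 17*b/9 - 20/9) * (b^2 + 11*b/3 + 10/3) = b^5 + 5*b^4 + 19*b^3/3 - 127*b^2/27 - 130*b/9 - 200/27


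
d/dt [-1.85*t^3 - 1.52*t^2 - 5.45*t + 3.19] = -5.55*t^2 - 3.04*t - 5.45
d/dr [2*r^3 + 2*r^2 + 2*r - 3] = 6*r^2 + 4*r + 2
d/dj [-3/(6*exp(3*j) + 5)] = 54*exp(3*j)/(6*exp(3*j) + 5)^2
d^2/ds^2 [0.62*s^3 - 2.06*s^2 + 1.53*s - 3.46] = 3.72*s - 4.12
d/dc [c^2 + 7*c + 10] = 2*c + 7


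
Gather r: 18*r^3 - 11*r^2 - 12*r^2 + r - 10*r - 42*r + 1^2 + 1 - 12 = 18*r^3 - 23*r^2 - 51*r - 10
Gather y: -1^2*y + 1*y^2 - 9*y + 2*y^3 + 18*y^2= 2*y^3 + 19*y^2 - 10*y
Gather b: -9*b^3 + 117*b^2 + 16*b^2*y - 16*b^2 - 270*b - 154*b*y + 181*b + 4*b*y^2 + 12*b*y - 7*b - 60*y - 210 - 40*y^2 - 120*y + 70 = -9*b^3 + b^2*(16*y + 101) + b*(4*y^2 - 142*y - 96) - 40*y^2 - 180*y - 140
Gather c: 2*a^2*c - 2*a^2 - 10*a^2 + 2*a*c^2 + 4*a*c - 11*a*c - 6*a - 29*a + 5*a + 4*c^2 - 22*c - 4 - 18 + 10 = -12*a^2 - 30*a + c^2*(2*a + 4) + c*(2*a^2 - 7*a - 22) - 12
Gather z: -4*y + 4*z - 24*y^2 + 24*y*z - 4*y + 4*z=-24*y^2 - 8*y + z*(24*y + 8)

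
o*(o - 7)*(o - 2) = o^3 - 9*o^2 + 14*o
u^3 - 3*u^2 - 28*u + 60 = (u - 6)*(u - 2)*(u + 5)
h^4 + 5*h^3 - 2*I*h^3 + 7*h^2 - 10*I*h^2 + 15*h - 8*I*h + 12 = (h + 1)*(h + 4)*(h - 3*I)*(h + I)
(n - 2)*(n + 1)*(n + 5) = n^3 + 4*n^2 - 7*n - 10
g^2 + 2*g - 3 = (g - 1)*(g + 3)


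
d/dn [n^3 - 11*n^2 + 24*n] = 3*n^2 - 22*n + 24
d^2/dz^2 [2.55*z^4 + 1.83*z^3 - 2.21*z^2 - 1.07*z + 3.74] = 30.6*z^2 + 10.98*z - 4.42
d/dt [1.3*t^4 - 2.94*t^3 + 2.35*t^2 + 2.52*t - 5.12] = 5.2*t^3 - 8.82*t^2 + 4.7*t + 2.52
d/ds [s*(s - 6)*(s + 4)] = 3*s^2 - 4*s - 24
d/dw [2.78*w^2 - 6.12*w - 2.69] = 5.56*w - 6.12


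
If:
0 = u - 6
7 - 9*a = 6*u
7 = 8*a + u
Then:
No Solution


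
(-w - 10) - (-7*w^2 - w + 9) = 7*w^2 - 19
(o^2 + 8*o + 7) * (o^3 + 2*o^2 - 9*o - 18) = o^5 + 10*o^4 + 14*o^3 - 76*o^2 - 207*o - 126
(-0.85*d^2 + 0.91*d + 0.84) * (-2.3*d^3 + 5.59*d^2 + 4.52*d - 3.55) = 1.955*d^5 - 6.8445*d^4 - 0.687099999999999*d^3 + 11.8263*d^2 + 0.566299999999999*d - 2.982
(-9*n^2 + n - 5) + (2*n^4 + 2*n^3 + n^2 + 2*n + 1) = 2*n^4 + 2*n^3 - 8*n^2 + 3*n - 4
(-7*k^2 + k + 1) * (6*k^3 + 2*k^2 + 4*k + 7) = -42*k^5 - 8*k^4 - 20*k^3 - 43*k^2 + 11*k + 7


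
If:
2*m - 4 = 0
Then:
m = 2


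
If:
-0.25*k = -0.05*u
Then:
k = 0.2*u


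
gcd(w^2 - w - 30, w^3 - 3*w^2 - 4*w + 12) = 1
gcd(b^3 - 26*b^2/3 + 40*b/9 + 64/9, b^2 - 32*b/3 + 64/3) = b - 8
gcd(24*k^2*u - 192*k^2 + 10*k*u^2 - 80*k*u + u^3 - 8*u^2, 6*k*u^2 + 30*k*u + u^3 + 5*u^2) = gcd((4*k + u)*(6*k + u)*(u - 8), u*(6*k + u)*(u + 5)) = 6*k + u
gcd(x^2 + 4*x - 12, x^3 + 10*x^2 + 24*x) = x + 6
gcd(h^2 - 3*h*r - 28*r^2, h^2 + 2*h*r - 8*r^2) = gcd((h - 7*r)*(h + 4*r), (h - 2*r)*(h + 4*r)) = h + 4*r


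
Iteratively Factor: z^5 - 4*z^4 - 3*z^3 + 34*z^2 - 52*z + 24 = (z - 2)*(z^4 - 2*z^3 - 7*z^2 + 20*z - 12) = (z - 2)^2*(z^3 - 7*z + 6) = (z - 2)^2*(z - 1)*(z^2 + z - 6) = (z - 2)^3*(z - 1)*(z + 3)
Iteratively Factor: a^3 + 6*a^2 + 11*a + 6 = (a + 3)*(a^2 + 3*a + 2) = (a + 1)*(a + 3)*(a + 2)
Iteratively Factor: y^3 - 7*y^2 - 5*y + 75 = (y + 3)*(y^2 - 10*y + 25) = (y - 5)*(y + 3)*(y - 5)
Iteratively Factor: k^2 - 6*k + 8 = (k - 4)*(k - 2)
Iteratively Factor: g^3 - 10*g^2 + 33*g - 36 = (g - 3)*(g^2 - 7*g + 12) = (g - 4)*(g - 3)*(g - 3)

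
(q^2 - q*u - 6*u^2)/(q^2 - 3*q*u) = (q + 2*u)/q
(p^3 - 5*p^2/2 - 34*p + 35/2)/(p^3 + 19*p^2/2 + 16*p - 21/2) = (p^2 - 2*p - 35)/(p^2 + 10*p + 21)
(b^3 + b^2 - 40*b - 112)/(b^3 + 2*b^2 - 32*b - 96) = (b - 7)/(b - 6)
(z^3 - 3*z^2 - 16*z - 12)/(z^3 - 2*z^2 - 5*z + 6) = (z^2 - 5*z - 6)/(z^2 - 4*z + 3)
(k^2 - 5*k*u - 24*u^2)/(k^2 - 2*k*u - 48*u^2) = (k + 3*u)/(k + 6*u)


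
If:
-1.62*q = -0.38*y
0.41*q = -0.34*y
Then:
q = 0.00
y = 0.00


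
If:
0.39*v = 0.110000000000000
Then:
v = 0.28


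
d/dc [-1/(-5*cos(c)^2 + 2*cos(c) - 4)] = 2*(5*cos(c) - 1)*sin(c)/(5*cos(c)^2 - 2*cos(c) + 4)^2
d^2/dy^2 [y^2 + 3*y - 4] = 2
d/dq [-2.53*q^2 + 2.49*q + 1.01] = 2.49 - 5.06*q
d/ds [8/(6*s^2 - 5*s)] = 8*(5 - 12*s)/(s^2*(6*s - 5)^2)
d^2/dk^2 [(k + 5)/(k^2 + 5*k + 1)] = 2*((k + 5)*(2*k + 5)^2 - (3*k + 10)*(k^2 + 5*k + 1))/(k^2 + 5*k + 1)^3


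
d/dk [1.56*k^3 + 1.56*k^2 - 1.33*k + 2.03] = 4.68*k^2 + 3.12*k - 1.33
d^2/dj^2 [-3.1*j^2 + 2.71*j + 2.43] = -6.20000000000000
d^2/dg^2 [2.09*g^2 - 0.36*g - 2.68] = 4.18000000000000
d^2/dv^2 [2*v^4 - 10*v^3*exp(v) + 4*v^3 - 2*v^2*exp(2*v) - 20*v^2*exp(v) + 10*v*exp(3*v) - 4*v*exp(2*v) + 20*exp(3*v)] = -10*v^3*exp(v) - 8*v^2*exp(2*v) - 80*v^2*exp(v) + 24*v^2 + 90*v*exp(3*v) - 32*v*exp(2*v) - 140*v*exp(v) + 24*v + 240*exp(3*v) - 20*exp(2*v) - 40*exp(v)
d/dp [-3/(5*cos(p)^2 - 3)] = -60*sin(2*p)/(5*cos(2*p) - 1)^2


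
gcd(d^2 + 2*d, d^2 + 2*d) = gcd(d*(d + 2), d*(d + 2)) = d^2 + 2*d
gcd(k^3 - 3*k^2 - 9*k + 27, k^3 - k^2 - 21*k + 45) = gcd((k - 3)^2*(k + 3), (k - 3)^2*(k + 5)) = k^2 - 6*k + 9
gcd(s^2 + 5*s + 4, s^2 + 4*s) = s + 4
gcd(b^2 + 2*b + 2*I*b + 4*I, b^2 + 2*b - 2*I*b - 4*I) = b + 2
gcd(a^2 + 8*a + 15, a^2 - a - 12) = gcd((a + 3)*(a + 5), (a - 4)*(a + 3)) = a + 3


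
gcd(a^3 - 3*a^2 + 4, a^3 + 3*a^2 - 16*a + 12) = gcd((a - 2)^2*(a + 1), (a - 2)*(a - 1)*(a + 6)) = a - 2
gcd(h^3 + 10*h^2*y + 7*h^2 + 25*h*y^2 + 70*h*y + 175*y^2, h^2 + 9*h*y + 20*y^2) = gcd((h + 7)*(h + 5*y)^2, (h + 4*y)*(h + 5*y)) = h + 5*y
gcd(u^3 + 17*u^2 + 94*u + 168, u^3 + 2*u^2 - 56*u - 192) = u^2 + 10*u + 24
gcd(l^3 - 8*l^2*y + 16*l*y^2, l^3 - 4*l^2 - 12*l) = l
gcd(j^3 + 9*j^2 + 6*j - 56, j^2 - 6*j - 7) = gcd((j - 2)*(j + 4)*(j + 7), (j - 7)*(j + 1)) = 1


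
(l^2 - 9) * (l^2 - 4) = l^4 - 13*l^2 + 36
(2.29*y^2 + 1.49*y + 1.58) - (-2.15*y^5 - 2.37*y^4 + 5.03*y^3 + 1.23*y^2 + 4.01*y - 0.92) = 2.15*y^5 + 2.37*y^4 - 5.03*y^3 + 1.06*y^2 - 2.52*y + 2.5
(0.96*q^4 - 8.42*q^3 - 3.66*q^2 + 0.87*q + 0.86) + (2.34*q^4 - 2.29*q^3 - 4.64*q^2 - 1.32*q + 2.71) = 3.3*q^4 - 10.71*q^3 - 8.3*q^2 - 0.45*q + 3.57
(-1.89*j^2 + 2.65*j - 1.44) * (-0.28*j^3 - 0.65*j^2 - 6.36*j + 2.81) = 0.5292*j^5 + 0.4865*j^4 + 10.7011*j^3 - 21.2289*j^2 + 16.6049*j - 4.0464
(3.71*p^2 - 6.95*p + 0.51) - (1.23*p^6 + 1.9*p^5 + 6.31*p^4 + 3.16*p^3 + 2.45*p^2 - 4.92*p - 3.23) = -1.23*p^6 - 1.9*p^5 - 6.31*p^4 - 3.16*p^3 + 1.26*p^2 - 2.03*p + 3.74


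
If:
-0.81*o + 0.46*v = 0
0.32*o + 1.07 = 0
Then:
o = -3.34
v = -5.89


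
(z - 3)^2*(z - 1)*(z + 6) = z^4 - z^3 - 27*z^2 + 81*z - 54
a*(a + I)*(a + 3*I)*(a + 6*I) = a^4 + 10*I*a^3 - 27*a^2 - 18*I*a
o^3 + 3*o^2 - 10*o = o*(o - 2)*(o + 5)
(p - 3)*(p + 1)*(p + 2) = p^3 - 7*p - 6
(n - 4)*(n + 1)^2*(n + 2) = n^4 - 11*n^2 - 18*n - 8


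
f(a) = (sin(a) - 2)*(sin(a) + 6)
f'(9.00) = -4.40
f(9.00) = -10.18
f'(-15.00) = -2.05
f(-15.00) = -14.18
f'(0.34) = 4.40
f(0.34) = -10.55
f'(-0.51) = 2.64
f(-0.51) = -13.71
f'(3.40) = -3.37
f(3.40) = -12.96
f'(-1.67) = -0.20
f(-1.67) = -14.99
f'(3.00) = -4.24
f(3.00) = -11.42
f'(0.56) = 4.29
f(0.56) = -9.59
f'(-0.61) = 2.34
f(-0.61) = -13.96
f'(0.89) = 3.50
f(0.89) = -8.29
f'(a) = (sin(a) - 2)*cos(a) + (sin(a) + 6)*cos(a) = 2*(sin(a) + 2)*cos(a)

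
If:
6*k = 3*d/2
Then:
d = 4*k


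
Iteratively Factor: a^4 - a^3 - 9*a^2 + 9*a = (a - 1)*(a^3 - 9*a) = (a - 1)*(a + 3)*(a^2 - 3*a) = a*(a - 1)*(a + 3)*(a - 3)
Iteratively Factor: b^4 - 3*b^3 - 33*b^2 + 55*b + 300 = (b + 3)*(b^3 - 6*b^2 - 15*b + 100) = (b - 5)*(b + 3)*(b^2 - b - 20) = (b - 5)^2*(b + 3)*(b + 4)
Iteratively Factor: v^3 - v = (v + 1)*(v^2 - v) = (v - 1)*(v + 1)*(v)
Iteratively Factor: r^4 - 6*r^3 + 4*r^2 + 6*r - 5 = (r - 1)*(r^3 - 5*r^2 - r + 5) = (r - 1)^2*(r^2 - 4*r - 5) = (r - 5)*(r - 1)^2*(r + 1)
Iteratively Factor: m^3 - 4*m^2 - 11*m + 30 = (m - 2)*(m^2 - 2*m - 15) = (m - 5)*(m - 2)*(m + 3)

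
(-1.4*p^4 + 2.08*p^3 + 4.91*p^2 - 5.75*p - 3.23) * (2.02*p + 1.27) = -2.828*p^5 + 2.4236*p^4 + 12.5598*p^3 - 5.3793*p^2 - 13.8271*p - 4.1021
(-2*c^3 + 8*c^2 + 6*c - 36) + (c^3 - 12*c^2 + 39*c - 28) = -c^3 - 4*c^2 + 45*c - 64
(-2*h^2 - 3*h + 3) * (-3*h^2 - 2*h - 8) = 6*h^4 + 13*h^3 + 13*h^2 + 18*h - 24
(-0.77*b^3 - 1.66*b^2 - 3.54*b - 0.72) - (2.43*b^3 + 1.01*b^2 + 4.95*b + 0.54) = -3.2*b^3 - 2.67*b^2 - 8.49*b - 1.26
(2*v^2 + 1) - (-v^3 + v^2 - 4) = v^3 + v^2 + 5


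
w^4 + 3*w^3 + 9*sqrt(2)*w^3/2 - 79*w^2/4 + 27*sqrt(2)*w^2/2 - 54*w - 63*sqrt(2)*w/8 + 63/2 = (w - 1/2)*(w + 7/2)*(w - 3*sqrt(2)/2)*(w + 6*sqrt(2))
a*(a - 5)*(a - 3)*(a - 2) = a^4 - 10*a^3 + 31*a^2 - 30*a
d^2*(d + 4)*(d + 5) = d^4 + 9*d^3 + 20*d^2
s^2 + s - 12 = (s - 3)*(s + 4)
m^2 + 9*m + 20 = (m + 4)*(m + 5)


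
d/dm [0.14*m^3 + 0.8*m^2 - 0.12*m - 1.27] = 0.42*m^2 + 1.6*m - 0.12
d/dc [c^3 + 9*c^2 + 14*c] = 3*c^2 + 18*c + 14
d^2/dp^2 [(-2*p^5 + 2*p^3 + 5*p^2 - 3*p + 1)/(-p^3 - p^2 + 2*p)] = 2*(2*p^9 + 6*p^8 - 6*p^7 - 35*p^6 + 45*p^5 - 27*p^4 - 17*p^3 + 3*p^2 + 6*p - 4)/(p^3*(p^6 + 3*p^5 - 3*p^4 - 11*p^3 + 6*p^2 + 12*p - 8))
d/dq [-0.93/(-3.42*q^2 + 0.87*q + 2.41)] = (0.8091 - 6.3612*q)/(-3.42*q^2 + 0.87*q + 2.41)^2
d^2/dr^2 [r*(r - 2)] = 2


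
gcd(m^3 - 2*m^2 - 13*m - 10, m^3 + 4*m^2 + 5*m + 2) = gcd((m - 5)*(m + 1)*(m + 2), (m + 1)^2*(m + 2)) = m^2 + 3*m + 2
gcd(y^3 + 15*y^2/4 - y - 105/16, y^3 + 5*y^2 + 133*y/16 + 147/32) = y + 3/2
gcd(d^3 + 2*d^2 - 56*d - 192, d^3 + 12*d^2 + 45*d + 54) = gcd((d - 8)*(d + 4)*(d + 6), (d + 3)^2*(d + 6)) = d + 6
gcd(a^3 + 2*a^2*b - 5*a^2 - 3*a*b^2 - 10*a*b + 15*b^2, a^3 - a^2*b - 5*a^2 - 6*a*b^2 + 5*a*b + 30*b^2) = a - 5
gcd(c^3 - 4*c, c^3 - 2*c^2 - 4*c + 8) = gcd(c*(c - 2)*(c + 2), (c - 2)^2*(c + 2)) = c^2 - 4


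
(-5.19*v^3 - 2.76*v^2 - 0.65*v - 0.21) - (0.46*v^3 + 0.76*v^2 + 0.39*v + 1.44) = -5.65*v^3 - 3.52*v^2 - 1.04*v - 1.65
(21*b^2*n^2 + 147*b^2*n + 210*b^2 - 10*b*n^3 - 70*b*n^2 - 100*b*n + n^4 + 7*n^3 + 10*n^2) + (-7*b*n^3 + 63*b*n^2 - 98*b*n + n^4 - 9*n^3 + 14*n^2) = 21*b^2*n^2 + 147*b^2*n + 210*b^2 - 17*b*n^3 - 7*b*n^2 - 198*b*n + 2*n^4 - 2*n^3 + 24*n^2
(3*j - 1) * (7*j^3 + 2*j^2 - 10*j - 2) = 21*j^4 - j^3 - 32*j^2 + 4*j + 2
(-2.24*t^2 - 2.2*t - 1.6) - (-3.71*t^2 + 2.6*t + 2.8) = 1.47*t^2 - 4.8*t - 4.4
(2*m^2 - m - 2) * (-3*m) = -6*m^3 + 3*m^2 + 6*m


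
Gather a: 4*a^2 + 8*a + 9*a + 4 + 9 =4*a^2 + 17*a + 13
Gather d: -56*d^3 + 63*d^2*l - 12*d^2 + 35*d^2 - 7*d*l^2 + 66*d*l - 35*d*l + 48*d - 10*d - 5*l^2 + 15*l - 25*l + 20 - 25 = -56*d^3 + d^2*(63*l + 23) + d*(-7*l^2 + 31*l + 38) - 5*l^2 - 10*l - 5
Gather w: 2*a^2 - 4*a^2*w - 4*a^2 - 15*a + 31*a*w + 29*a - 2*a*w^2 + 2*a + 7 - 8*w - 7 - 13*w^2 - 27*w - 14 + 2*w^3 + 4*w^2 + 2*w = -2*a^2 + 16*a + 2*w^3 + w^2*(-2*a - 9) + w*(-4*a^2 + 31*a - 33) - 14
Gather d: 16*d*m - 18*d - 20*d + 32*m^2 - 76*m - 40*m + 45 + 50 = d*(16*m - 38) + 32*m^2 - 116*m + 95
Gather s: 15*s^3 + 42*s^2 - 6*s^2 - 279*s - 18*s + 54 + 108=15*s^3 + 36*s^2 - 297*s + 162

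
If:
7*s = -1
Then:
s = -1/7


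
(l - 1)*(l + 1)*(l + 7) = l^3 + 7*l^2 - l - 7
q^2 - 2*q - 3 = (q - 3)*(q + 1)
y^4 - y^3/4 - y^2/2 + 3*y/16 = y*(y - 1/2)^2*(y + 3/4)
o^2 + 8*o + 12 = (o + 2)*(o + 6)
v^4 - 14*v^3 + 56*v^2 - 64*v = v*(v - 8)*(v - 4)*(v - 2)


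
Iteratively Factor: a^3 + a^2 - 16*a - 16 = (a + 4)*(a^2 - 3*a - 4) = (a + 1)*(a + 4)*(a - 4)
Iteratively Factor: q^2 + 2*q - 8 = (q + 4)*(q - 2)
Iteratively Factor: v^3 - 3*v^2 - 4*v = (v + 1)*(v^2 - 4*v) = v*(v + 1)*(v - 4)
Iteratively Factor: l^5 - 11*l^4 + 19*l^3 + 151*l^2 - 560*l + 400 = (l + 4)*(l^4 - 15*l^3 + 79*l^2 - 165*l + 100) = (l - 5)*(l + 4)*(l^3 - 10*l^2 + 29*l - 20) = (l - 5)^2*(l + 4)*(l^2 - 5*l + 4) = (l - 5)^2*(l - 4)*(l + 4)*(l - 1)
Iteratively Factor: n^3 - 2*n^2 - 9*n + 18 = (n - 3)*(n^2 + n - 6) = (n - 3)*(n - 2)*(n + 3)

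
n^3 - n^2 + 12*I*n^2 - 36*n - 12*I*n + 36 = (n - 1)*(n + 6*I)^2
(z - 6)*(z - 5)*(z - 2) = z^3 - 13*z^2 + 52*z - 60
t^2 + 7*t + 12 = (t + 3)*(t + 4)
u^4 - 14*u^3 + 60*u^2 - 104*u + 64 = (u - 8)*(u - 2)^3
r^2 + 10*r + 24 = (r + 4)*(r + 6)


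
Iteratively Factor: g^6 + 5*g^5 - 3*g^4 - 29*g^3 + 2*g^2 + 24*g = (g + 1)*(g^5 + 4*g^4 - 7*g^3 - 22*g^2 + 24*g) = g*(g + 1)*(g^4 + 4*g^3 - 7*g^2 - 22*g + 24) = g*(g - 1)*(g + 1)*(g^3 + 5*g^2 - 2*g - 24) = g*(g - 2)*(g - 1)*(g + 1)*(g^2 + 7*g + 12) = g*(g - 2)*(g - 1)*(g + 1)*(g + 3)*(g + 4)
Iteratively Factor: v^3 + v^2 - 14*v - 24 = (v + 2)*(v^2 - v - 12) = (v - 4)*(v + 2)*(v + 3)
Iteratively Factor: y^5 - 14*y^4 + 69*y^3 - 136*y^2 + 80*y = (y - 4)*(y^4 - 10*y^3 + 29*y^2 - 20*y) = (y - 4)^2*(y^3 - 6*y^2 + 5*y) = y*(y - 4)^2*(y^2 - 6*y + 5) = y*(y - 5)*(y - 4)^2*(y - 1)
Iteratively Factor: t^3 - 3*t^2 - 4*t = (t - 4)*(t^2 + t) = t*(t - 4)*(t + 1)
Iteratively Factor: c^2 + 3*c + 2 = (c + 1)*(c + 2)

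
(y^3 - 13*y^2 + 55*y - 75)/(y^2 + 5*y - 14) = (y^3 - 13*y^2 + 55*y - 75)/(y^2 + 5*y - 14)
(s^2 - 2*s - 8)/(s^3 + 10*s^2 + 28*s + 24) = (s - 4)/(s^2 + 8*s + 12)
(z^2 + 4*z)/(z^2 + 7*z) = (z + 4)/(z + 7)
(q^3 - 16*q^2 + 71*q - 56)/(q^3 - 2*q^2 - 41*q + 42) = (q - 8)/(q + 6)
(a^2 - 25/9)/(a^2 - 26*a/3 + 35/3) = (a + 5/3)/(a - 7)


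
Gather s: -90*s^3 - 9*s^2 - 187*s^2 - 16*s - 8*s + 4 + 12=-90*s^3 - 196*s^2 - 24*s + 16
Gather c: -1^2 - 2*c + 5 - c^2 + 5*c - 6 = -c^2 + 3*c - 2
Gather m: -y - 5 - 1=-y - 6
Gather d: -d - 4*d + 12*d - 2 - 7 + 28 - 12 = 7*d + 7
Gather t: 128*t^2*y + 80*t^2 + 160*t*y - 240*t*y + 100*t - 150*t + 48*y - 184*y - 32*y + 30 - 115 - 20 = t^2*(128*y + 80) + t*(-80*y - 50) - 168*y - 105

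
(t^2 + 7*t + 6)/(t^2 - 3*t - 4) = (t + 6)/(t - 4)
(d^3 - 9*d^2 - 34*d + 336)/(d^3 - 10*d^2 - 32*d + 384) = (d - 7)/(d - 8)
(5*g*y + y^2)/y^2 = (5*g + y)/y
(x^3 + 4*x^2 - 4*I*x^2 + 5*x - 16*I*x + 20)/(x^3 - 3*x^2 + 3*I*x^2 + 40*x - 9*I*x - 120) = (x^2 + x*(4 + I) + 4*I)/(x^2 + x*(-3 + 8*I) - 24*I)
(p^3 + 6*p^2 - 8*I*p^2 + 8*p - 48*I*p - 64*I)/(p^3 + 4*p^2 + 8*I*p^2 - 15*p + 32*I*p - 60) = (p^2 + p*(2 - 8*I) - 16*I)/(p^2 + 8*I*p - 15)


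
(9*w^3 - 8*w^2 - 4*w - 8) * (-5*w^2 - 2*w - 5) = -45*w^5 + 22*w^4 - 9*w^3 + 88*w^2 + 36*w + 40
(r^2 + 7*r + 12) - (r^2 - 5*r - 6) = 12*r + 18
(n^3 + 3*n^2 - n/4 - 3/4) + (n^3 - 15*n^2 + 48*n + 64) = 2*n^3 - 12*n^2 + 191*n/4 + 253/4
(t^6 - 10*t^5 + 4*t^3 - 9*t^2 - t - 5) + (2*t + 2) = t^6 - 10*t^5 + 4*t^3 - 9*t^2 + t - 3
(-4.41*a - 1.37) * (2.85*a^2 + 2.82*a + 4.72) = -12.5685*a^3 - 16.3407*a^2 - 24.6786*a - 6.4664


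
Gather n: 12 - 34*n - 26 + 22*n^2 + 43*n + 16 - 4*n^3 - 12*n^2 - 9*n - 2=-4*n^3 + 10*n^2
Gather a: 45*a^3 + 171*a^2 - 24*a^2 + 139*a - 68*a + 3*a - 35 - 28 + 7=45*a^3 + 147*a^2 + 74*a - 56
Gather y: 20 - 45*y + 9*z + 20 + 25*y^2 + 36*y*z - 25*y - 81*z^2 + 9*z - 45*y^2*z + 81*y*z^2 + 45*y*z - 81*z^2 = y^2*(25 - 45*z) + y*(81*z^2 + 81*z - 70) - 162*z^2 + 18*z + 40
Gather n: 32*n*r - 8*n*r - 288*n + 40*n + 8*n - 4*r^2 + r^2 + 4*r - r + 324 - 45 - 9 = n*(24*r - 240) - 3*r^2 + 3*r + 270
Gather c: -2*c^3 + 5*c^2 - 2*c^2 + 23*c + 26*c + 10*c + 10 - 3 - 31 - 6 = -2*c^3 + 3*c^2 + 59*c - 30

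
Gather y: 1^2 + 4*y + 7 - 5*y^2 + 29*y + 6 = -5*y^2 + 33*y + 14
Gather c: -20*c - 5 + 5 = -20*c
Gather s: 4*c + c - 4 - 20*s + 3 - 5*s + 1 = 5*c - 25*s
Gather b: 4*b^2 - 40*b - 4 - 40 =4*b^2 - 40*b - 44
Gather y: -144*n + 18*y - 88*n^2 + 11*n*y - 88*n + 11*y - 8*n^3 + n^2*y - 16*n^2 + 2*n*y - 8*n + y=-8*n^3 - 104*n^2 - 240*n + y*(n^2 + 13*n + 30)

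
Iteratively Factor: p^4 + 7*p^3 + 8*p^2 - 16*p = (p - 1)*(p^3 + 8*p^2 + 16*p) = p*(p - 1)*(p^2 + 8*p + 16) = p*(p - 1)*(p + 4)*(p + 4)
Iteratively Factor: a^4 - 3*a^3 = (a)*(a^3 - 3*a^2) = a*(a - 3)*(a^2) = a^2*(a - 3)*(a)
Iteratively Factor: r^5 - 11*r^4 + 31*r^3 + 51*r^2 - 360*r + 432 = (r - 3)*(r^4 - 8*r^3 + 7*r^2 + 72*r - 144) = (r - 3)*(r + 3)*(r^3 - 11*r^2 + 40*r - 48) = (r - 3)^2*(r + 3)*(r^2 - 8*r + 16) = (r - 4)*(r - 3)^2*(r + 3)*(r - 4)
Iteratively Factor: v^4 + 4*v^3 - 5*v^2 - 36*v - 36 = (v - 3)*(v^3 + 7*v^2 + 16*v + 12) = (v - 3)*(v + 3)*(v^2 + 4*v + 4) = (v - 3)*(v + 2)*(v + 3)*(v + 2)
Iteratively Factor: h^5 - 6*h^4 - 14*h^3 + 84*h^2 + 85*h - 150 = (h - 5)*(h^4 - h^3 - 19*h^2 - 11*h + 30) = (h - 5)*(h + 2)*(h^3 - 3*h^2 - 13*h + 15) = (h - 5)*(h - 1)*(h + 2)*(h^2 - 2*h - 15) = (h - 5)*(h - 1)*(h + 2)*(h + 3)*(h - 5)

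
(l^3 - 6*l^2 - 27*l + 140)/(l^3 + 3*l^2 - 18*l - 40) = (l - 7)/(l + 2)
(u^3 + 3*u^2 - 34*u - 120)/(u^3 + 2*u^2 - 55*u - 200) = (u^2 - 2*u - 24)/(u^2 - 3*u - 40)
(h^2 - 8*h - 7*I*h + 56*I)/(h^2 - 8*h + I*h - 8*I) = (h - 7*I)/(h + I)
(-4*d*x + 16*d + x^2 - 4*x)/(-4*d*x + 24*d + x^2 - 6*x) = (x - 4)/(x - 6)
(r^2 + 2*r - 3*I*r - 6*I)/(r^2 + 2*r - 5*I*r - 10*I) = (r - 3*I)/(r - 5*I)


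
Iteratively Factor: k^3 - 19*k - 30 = (k - 5)*(k^2 + 5*k + 6) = (k - 5)*(k + 2)*(k + 3)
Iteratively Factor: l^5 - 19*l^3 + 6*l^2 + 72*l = (l - 3)*(l^4 + 3*l^3 - 10*l^2 - 24*l) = (l - 3)*(l + 2)*(l^3 + l^2 - 12*l) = l*(l - 3)*(l + 2)*(l^2 + l - 12) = l*(l - 3)^2*(l + 2)*(l + 4)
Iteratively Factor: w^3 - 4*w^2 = (w - 4)*(w^2) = w*(w - 4)*(w)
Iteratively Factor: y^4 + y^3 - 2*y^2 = (y)*(y^3 + y^2 - 2*y) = y*(y + 2)*(y^2 - y) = y^2*(y + 2)*(y - 1)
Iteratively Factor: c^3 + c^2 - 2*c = (c - 1)*(c^2 + 2*c) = c*(c - 1)*(c + 2)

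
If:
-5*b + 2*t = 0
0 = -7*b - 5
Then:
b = -5/7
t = -25/14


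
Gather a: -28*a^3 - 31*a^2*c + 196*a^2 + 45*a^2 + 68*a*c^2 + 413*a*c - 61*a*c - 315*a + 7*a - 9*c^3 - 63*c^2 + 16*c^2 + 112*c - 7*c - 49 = -28*a^3 + a^2*(241 - 31*c) + a*(68*c^2 + 352*c - 308) - 9*c^3 - 47*c^2 + 105*c - 49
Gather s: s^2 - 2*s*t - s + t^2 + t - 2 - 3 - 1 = s^2 + s*(-2*t - 1) + t^2 + t - 6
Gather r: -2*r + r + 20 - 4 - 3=13 - r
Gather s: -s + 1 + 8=9 - s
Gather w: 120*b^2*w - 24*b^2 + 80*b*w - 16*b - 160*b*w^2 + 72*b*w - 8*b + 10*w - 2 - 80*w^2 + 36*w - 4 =-24*b^2 - 24*b + w^2*(-160*b - 80) + w*(120*b^2 + 152*b + 46) - 6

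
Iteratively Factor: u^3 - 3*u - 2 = (u - 2)*(u^2 + 2*u + 1) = (u - 2)*(u + 1)*(u + 1)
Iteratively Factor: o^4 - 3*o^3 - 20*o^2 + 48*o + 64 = (o - 4)*(o^3 + o^2 - 16*o - 16) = (o - 4)^2*(o^2 + 5*o + 4) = (o - 4)^2*(o + 4)*(o + 1)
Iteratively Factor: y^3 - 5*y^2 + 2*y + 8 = (y + 1)*(y^2 - 6*y + 8) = (y - 2)*(y + 1)*(y - 4)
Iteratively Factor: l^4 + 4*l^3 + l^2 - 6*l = (l + 3)*(l^3 + l^2 - 2*l) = l*(l + 3)*(l^2 + l - 2) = l*(l + 2)*(l + 3)*(l - 1)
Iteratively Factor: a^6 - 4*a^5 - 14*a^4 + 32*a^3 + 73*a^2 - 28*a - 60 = (a - 3)*(a^5 - a^4 - 17*a^3 - 19*a^2 + 16*a + 20) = (a - 3)*(a - 1)*(a^4 - 17*a^2 - 36*a - 20) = (a - 3)*(a - 1)*(a + 2)*(a^3 - 2*a^2 - 13*a - 10) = (a - 3)*(a - 1)*(a + 1)*(a + 2)*(a^2 - 3*a - 10) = (a - 3)*(a - 1)*(a + 1)*(a + 2)^2*(a - 5)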